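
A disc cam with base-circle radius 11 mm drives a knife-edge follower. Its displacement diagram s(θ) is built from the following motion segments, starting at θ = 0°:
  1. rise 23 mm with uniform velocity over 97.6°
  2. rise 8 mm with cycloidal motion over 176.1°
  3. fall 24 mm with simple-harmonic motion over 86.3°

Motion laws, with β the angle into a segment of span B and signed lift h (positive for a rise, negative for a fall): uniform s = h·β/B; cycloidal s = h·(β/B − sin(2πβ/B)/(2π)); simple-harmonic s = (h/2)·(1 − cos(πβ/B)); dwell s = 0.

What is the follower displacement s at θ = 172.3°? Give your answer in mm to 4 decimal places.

seg 1 [0°–97.6°] uniform, h=23: full span → s += 23 → s = 23.0000
seg 2 [97.6°–273.7°] cycloidal, h=8: θ=172.3° here. β=74.7, B=176.1. 8·(0.4242 − sin(2π·0.4242)/(2π)) = 2.8097 → s = 25.8097

25.8097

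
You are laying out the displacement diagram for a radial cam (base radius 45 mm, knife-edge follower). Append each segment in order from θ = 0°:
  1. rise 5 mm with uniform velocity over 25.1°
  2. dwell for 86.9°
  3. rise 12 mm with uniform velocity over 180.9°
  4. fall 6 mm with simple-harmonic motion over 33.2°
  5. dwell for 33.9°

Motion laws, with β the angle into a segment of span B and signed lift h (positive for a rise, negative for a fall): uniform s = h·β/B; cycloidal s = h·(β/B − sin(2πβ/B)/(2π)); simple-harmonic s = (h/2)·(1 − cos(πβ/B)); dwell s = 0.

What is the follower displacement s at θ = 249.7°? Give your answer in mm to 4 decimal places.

seg 1 [0°–25.1°] uniform, h=5: full span → s += 5 → s = 5.0000
seg 2 [25.1°–112°] dwell: s stays 5.0000
seg 3 [112°–292.9°] uniform, h=12: θ=249.7° here. β=137.7, B=180.9. 12·137.7/180.9 = 9.1343 → s = 14.1343

14.1343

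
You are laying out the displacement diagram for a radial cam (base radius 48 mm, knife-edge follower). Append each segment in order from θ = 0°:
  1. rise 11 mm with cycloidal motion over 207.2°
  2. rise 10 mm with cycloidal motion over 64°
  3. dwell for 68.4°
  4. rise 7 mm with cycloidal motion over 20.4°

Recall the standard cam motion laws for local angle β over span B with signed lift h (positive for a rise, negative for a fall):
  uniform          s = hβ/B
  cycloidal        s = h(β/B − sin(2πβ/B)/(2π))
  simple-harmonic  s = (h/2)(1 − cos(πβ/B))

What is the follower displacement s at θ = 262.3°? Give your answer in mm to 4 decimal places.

seg 1 [0°–207.2°] cycloidal, h=11: full span → s += 11 → s = 11.0000
seg 2 [207.2°–271.2°] cycloidal, h=10: θ=262.3° here. β=55.1, B=64. 10·(0.8609 − sin(2π·0.8609)/(2π)) = 9.8297 → s = 20.8297

20.8297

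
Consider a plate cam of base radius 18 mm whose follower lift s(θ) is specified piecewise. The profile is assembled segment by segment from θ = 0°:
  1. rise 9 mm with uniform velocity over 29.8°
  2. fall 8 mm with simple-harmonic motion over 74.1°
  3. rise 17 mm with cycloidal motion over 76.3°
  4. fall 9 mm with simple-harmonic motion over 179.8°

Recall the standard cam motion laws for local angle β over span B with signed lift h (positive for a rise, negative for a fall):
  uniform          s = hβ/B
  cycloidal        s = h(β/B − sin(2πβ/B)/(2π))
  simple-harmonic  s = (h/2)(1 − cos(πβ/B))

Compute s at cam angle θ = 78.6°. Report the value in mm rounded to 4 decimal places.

seg 1 [0°–29.8°] uniform, h=9: full span → s += 9 → s = 9.0000
seg 2 [29.8°–103.9°] simple-harmonic, h=-8: θ=78.6° here. β=48.8, B=74.1. -8/2·(1 − cos(π·0.6586)) = -5.9112 → s = 3.0888

3.0888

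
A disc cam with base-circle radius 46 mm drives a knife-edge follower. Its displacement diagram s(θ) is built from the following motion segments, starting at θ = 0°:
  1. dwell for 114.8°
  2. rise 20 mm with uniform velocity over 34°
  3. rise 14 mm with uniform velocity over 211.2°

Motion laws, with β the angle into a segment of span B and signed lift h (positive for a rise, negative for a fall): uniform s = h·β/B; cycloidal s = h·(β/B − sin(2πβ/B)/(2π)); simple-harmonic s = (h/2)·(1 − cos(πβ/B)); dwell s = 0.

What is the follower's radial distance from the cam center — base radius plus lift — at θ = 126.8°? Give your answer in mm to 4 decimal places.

seg 1 [0°–114.8°] dwell: s stays 0.0000
seg 2 [114.8°–148.8°] uniform, h=20: θ=126.8° here. β=12, B=34. 20·12/34 = 7.0588 → s = 7.0588
radial distance = base radius + s = 46 + 7.0588 = 53.0588

53.0588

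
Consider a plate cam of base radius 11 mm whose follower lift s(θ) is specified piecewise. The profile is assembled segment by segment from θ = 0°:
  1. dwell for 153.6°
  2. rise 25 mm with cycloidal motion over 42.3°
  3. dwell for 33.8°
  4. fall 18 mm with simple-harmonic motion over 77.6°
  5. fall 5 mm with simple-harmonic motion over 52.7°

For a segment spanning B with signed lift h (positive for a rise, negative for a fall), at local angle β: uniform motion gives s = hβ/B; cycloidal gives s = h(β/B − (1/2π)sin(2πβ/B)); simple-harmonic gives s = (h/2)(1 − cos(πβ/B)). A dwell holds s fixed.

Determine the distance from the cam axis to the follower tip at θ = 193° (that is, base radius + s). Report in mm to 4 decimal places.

seg 1 [0°–153.6°] dwell: s stays 0.0000
seg 2 [153.6°–195.9°] cycloidal, h=25: θ=193° here. β=39.4, B=42.3. 25·(0.9314 − sin(2π·0.9314)/(2π)) = 24.9475 → s = 24.9475
radial distance = base radius + s = 11 + 24.9475 = 35.9475

35.9475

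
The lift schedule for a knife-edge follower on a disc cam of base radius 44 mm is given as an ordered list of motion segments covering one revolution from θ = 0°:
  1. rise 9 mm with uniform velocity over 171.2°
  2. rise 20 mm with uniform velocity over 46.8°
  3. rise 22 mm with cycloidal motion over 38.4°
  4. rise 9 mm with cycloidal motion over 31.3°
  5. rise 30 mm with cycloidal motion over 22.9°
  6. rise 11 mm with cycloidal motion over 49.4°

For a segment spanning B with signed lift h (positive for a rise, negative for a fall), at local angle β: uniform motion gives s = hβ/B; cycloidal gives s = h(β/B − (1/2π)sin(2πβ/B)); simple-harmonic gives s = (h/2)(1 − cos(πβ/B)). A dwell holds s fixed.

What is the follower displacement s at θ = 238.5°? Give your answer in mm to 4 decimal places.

seg 1 [0°–171.2°] uniform, h=9: full span → s += 9 → s = 9.0000
seg 2 [171.2°–218°] uniform, h=20: full span → s += 20 → s = 29.0000
seg 3 [218°–256.4°] cycloidal, h=22: θ=238.5° here. β=20.5, B=38.4. 22·(0.5339 − sin(2π·0.5339)/(2π)) = 12.4840 → s = 41.4840

41.4840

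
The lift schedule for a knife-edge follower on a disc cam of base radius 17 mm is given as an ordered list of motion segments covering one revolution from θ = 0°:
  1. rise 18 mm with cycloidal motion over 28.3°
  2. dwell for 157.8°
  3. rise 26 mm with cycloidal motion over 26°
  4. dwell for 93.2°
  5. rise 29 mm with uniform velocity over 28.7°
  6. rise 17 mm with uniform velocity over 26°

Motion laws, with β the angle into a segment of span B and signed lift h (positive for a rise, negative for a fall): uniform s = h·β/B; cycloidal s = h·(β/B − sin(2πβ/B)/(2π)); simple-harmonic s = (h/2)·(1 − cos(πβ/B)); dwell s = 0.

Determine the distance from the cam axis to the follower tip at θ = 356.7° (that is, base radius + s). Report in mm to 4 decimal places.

seg 1 [0°–28.3°] cycloidal, h=18: full span → s += 18 → s = 18.0000
seg 2 [28.3°–186.1°] dwell: s stays 18.0000
seg 3 [186.1°–212.1°] cycloidal, h=26: full span → s += 26 → s = 44.0000
seg 4 [212.1°–305.3°] dwell: s stays 44.0000
seg 5 [305.3°–334°] uniform, h=29: full span → s += 29 → s = 73.0000
seg 6 [334°–360°] uniform, h=17: θ=356.7° here. β=22.7, B=26. 17·22.7/26 = 14.8423 → s = 87.8423
radial distance = base radius + s = 17 + 87.8423 = 104.8423

104.8423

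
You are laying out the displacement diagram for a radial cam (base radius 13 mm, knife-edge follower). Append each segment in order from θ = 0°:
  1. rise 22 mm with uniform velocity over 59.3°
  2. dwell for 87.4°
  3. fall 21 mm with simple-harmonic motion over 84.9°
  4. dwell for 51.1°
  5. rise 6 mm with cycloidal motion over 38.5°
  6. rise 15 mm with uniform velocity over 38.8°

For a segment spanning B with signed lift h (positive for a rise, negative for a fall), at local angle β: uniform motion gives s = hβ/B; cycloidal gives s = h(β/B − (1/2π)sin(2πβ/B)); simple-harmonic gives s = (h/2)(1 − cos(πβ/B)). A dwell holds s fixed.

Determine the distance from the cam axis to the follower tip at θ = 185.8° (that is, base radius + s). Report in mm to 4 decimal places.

seg 1 [0°–59.3°] uniform, h=22: full span → s += 22 → s = 22.0000
seg 2 [59.3°–146.7°] dwell: s stays 22.0000
seg 3 [146.7°–231.6°] simple-harmonic, h=-21: θ=185.8° here. β=39.1, B=84.9. -21/2·(1 − cos(π·0.4605)) = -9.2017 → s = 12.7983
radial distance = base radius + s = 13 + 12.7983 = 25.7983

25.7983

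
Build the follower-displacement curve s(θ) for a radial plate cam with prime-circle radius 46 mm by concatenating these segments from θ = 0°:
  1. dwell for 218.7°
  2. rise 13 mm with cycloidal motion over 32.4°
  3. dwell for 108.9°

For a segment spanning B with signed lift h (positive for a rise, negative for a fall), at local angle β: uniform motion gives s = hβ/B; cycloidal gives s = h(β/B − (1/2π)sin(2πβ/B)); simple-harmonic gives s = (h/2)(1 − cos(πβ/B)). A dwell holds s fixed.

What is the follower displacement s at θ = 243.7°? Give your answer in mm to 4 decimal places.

seg 1 [0°–218.7°] dwell: s stays 0.0000
seg 2 [218.7°–251.1°] cycloidal, h=13: θ=243.7° here. β=25, B=32.4. 13·(0.7716 − sin(2π·0.7716)/(2π)) = 12.0808 → s = 12.0808

12.0808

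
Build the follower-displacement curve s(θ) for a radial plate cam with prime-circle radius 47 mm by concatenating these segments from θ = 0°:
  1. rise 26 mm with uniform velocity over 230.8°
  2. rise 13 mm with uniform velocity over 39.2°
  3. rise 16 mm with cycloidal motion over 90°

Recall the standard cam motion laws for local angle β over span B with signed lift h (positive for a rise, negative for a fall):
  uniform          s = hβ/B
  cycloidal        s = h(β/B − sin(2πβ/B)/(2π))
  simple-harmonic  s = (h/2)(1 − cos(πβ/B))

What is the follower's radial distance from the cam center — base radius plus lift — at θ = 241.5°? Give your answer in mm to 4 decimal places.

seg 1 [0°–230.8°] uniform, h=26: full span → s += 26 → s = 26.0000
seg 2 [230.8°–270°] uniform, h=13: θ=241.5° here. β=10.7, B=39.2. 13·10.7/39.2 = 3.5485 → s = 29.5485
radial distance = base radius + s = 47 + 29.5485 = 76.5485

76.5485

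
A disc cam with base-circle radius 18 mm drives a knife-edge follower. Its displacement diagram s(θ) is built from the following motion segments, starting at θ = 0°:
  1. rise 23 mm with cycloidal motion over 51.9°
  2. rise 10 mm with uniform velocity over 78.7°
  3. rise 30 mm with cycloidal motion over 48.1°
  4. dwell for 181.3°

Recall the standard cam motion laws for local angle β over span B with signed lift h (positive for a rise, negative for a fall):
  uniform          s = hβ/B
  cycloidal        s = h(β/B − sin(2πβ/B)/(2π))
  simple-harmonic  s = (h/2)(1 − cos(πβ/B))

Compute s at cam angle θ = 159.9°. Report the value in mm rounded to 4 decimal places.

seg 1 [0°–51.9°] cycloidal, h=23: full span → s += 23 → s = 23.0000
seg 2 [51.9°–130.6°] uniform, h=10: full span → s += 10 → s = 33.0000
seg 3 [130.6°–178.7°] cycloidal, h=30: θ=159.9° here. β=29.3, B=48.1. 30·(0.6091 − sin(2π·0.6091)/(2π)) = 21.2982 → s = 54.2982

54.2982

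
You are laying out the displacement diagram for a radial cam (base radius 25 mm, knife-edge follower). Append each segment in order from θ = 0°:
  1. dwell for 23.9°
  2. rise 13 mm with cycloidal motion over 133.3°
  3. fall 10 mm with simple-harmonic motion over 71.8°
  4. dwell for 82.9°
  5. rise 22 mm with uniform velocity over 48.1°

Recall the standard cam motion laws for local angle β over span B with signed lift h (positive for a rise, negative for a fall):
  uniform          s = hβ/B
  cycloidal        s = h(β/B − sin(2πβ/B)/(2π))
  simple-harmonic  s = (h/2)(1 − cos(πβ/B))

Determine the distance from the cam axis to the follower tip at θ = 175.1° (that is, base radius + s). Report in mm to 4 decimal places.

seg 1 [0°–23.9°] dwell: s stays 0.0000
seg 2 [23.9°–157.2°] cycloidal, h=13: full span → s += 13 → s = 13.0000
seg 3 [157.2°–229°] simple-harmonic, h=-10: θ=175.1° here. β=17.9, B=71.8. -10/2·(1 − cos(π·0.2493)) = -1.4567 → s = 11.5433
radial distance = base radius + s = 25 + 11.5433 = 36.5433

36.5433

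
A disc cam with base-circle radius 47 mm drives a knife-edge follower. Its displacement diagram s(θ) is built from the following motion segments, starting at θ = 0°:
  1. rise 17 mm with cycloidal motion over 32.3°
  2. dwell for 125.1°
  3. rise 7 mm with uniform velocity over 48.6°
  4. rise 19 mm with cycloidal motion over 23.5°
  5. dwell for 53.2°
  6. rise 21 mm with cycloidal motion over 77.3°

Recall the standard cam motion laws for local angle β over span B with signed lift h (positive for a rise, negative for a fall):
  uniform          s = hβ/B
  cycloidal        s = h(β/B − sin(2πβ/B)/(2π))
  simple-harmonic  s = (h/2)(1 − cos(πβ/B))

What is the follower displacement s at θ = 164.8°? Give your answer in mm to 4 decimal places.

seg 1 [0°–32.3°] cycloidal, h=17: full span → s += 17 → s = 17.0000
seg 2 [32.3°–157.4°] dwell: s stays 17.0000
seg 3 [157.4°–206°] uniform, h=7: θ=164.8° here. β=7.4, B=48.6. 7·7.4/48.6 = 1.0658 → s = 18.0658

18.0658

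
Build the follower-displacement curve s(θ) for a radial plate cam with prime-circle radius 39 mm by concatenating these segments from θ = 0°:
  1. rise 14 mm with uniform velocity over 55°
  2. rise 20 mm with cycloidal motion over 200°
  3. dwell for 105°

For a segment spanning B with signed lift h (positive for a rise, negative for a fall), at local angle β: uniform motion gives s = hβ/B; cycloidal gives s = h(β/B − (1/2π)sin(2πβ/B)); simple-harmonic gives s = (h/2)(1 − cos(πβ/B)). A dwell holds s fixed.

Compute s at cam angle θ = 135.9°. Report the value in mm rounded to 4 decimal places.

seg 1 [0°–55°] uniform, h=14: full span → s += 14 → s = 14.0000
seg 2 [55°–255°] cycloidal, h=20: θ=135.9° here. β=80.9, B=200. 20·(0.4045 − sin(2π·0.4045)/(2π)) = 6.2926 → s = 20.2926

20.2926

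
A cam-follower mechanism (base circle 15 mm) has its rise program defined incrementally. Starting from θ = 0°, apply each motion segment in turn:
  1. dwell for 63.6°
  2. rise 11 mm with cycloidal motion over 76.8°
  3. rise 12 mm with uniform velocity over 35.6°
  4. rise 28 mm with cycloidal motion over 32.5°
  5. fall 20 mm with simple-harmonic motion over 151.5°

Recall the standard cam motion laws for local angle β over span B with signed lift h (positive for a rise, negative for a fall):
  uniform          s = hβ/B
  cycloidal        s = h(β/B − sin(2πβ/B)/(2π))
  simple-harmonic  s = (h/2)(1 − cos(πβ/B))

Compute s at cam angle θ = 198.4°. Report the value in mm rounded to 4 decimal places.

seg 1 [0°–63.6°] dwell: s stays 0.0000
seg 2 [63.6°–140.4°] cycloidal, h=11: full span → s += 11 → s = 11.0000
seg 3 [140.4°–176°] uniform, h=12: full span → s += 12 → s = 23.0000
seg 4 [176°–208.5°] cycloidal, h=28: θ=198.4° here. β=22.4, B=32.5. 28·(0.6892 − sin(2π·0.6892)/(2π)) = 23.4339 → s = 46.4339

46.4339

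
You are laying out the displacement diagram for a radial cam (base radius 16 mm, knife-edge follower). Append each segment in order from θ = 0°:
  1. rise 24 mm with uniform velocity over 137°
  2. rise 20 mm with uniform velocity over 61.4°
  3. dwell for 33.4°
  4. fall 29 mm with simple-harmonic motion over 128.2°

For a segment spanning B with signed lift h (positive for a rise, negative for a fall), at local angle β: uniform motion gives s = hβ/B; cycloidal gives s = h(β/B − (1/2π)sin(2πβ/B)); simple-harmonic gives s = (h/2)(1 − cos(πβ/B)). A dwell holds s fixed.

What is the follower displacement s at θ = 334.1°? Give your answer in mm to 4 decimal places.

seg 1 [0°–137°] uniform, h=24: full span → s += 24 → s = 24.0000
seg 2 [137°–198.4°] uniform, h=20: full span → s += 20 → s = 44.0000
seg 3 [198.4°–231.8°] dwell: s stays 44.0000
seg 4 [231.8°–360°] simple-harmonic, h=-29: θ=334.1° here. β=102.3, B=128.2. -29/2·(1 − cos(π·0.7980)) = -26.1762 → s = 17.8238

17.8238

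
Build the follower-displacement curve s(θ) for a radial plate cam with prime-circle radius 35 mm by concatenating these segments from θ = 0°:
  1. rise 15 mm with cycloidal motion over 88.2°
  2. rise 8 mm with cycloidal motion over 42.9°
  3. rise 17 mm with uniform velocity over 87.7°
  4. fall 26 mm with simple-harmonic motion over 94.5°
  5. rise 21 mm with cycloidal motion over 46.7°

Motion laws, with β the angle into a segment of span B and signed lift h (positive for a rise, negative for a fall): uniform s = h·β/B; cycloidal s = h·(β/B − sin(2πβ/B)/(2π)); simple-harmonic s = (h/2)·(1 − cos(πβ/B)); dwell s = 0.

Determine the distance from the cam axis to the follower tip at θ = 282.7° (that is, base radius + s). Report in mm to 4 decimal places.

seg 1 [0°–88.2°] cycloidal, h=15: full span → s += 15 → s = 15.0000
seg 2 [88.2°–131.1°] cycloidal, h=8: full span → s += 8 → s = 23.0000
seg 3 [131.1°–218.8°] uniform, h=17: full span → s += 17 → s = 40.0000
seg 4 [218.8°–313.3°] simple-harmonic, h=-26: θ=282.7° here. β=63.9, B=94.5. -26/2·(1 − cos(π·0.6762)) = -19.8339 → s = 20.1661
radial distance = base radius + s = 35 + 20.1661 = 55.1661

55.1661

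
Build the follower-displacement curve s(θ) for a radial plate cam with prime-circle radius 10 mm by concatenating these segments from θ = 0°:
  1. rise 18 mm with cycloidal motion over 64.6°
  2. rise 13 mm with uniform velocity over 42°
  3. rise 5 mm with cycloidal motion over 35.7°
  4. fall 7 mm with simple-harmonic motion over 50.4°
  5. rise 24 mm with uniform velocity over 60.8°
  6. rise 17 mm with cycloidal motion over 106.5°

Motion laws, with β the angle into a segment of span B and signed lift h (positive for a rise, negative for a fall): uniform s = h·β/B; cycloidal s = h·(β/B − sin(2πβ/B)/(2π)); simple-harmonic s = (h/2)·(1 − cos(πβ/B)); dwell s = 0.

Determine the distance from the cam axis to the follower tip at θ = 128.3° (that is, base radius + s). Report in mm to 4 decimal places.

seg 1 [0°–64.6°] cycloidal, h=18: full span → s += 18 → s = 18.0000
seg 2 [64.6°–106.6°] uniform, h=13: full span → s += 13 → s = 31.0000
seg 3 [106.6°–142.3°] cycloidal, h=5: θ=128.3° here. β=21.7, B=35.7. 5·(0.6078 − sin(2π·0.6078)/(2π)) = 3.5381 → s = 34.5381
radial distance = base radius + s = 10 + 34.5381 = 44.5381

44.5381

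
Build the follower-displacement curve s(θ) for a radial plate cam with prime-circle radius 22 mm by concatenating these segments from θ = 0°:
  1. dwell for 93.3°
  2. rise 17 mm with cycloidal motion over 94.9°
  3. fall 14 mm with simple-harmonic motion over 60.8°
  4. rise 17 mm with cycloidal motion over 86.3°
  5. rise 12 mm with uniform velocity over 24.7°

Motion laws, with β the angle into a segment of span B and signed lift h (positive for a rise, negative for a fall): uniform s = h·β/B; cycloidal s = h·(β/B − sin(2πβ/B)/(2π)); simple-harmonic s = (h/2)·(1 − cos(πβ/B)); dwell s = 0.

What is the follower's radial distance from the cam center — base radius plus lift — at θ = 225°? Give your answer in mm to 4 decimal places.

seg 1 [0°–93.3°] dwell: s stays 0.0000
seg 2 [93.3°–188.2°] cycloidal, h=17: full span → s += 17 → s = 17.0000
seg 3 [188.2°–249°] simple-harmonic, h=-14: θ=225° here. β=36.8, B=60.8. -14/2·(1 − cos(π·0.6053)) = -9.2729 → s = 7.7271
radial distance = base radius + s = 22 + 7.7271 = 29.7271

29.7271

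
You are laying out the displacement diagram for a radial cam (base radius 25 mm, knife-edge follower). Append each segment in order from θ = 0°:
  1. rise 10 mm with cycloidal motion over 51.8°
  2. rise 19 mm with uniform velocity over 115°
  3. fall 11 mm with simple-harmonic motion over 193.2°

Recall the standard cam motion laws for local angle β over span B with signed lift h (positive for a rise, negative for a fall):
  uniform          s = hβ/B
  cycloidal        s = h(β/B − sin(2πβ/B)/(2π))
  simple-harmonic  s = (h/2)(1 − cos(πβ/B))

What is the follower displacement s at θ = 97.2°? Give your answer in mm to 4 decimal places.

seg 1 [0°–51.8°] cycloidal, h=10: full span → s += 10 → s = 10.0000
seg 2 [51.8°–166.8°] uniform, h=19: θ=97.2° here. β=45.4, B=115. 19·45.4/115 = 7.5009 → s = 17.5009

17.5009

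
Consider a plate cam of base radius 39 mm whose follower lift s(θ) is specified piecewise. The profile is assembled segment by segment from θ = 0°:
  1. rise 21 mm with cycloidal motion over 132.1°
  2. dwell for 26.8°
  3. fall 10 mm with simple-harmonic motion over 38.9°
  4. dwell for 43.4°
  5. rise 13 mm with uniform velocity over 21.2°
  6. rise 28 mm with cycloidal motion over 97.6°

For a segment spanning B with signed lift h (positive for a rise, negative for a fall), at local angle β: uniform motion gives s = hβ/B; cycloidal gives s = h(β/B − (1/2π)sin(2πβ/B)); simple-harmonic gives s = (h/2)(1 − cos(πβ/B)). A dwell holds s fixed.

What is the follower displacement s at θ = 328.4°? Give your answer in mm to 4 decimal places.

seg 1 [0°–132.1°] cycloidal, h=21: full span → s += 21 → s = 21.0000
seg 2 [132.1°–158.9°] dwell: s stays 21.0000
seg 3 [158.9°–197.8°] simple-harmonic, h=-10: full span → s += -10 → s = 11.0000
seg 4 [197.8°–241.2°] dwell: s stays 11.0000
seg 5 [241.2°–262.4°] uniform, h=13: full span → s += 13 → s = 24.0000
seg 6 [262.4°–360°] cycloidal, h=28: θ=328.4° here. β=66, B=97.6. 28·(0.6762 − sin(2π·0.6762)/(2π)) = 22.9206 → s = 46.9206

46.9206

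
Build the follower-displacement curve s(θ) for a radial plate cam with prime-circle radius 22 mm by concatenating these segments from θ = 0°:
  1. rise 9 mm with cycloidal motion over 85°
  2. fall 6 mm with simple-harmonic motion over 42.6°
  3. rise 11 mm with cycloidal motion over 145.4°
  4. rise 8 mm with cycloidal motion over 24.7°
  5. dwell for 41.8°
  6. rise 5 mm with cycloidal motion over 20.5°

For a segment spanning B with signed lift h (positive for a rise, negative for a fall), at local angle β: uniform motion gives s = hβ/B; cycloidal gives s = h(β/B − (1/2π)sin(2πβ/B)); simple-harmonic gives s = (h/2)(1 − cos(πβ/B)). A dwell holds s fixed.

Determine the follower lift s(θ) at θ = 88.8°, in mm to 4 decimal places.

seg 1 [0°–85°] cycloidal, h=9: full span → s += 9 → s = 9.0000
seg 2 [85°–127.6°] simple-harmonic, h=-6: θ=88.8° here. β=3.8, B=42.6. -6/2·(1 − cos(π·0.0892)) = -0.1170 → s = 8.8830

8.8830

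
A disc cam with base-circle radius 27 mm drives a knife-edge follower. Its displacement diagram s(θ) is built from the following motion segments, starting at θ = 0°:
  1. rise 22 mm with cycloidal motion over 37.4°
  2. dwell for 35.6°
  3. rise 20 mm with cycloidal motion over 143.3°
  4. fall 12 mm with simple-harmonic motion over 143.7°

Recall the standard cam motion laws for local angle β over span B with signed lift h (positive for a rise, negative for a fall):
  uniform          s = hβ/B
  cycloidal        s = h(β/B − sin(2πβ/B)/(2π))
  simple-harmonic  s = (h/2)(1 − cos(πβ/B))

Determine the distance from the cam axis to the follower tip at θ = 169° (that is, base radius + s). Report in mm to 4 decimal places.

seg 1 [0°–37.4°] cycloidal, h=22: full span → s += 22 → s = 22.0000
seg 2 [37.4°–73°] dwell: s stays 22.0000
seg 3 [73°–216.3°] cycloidal, h=20: θ=169° here. β=96, B=143.3. 20·(0.6699 − sin(2π·0.6699)/(2π)) = 16.1871 → s = 38.1871
radial distance = base radius + s = 27 + 38.1871 = 65.1871

65.1871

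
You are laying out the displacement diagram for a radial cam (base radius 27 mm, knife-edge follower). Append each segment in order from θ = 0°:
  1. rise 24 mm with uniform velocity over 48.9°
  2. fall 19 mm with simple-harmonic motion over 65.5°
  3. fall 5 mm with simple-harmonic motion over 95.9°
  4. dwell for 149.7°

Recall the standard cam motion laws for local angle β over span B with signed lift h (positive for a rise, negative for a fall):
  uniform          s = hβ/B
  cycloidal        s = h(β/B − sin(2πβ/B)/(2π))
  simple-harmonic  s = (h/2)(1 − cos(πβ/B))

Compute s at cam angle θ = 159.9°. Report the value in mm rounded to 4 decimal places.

seg 1 [0°–48.9°] uniform, h=24: full span → s += 24 → s = 24.0000
seg 2 [48.9°–114.4°] simple-harmonic, h=-19: full span → s += -19 → s = 5.0000
seg 3 [114.4°–210.3°] simple-harmonic, h=-5: θ=159.9° here. β=45.5, B=95.9. -5/2·(1 − cos(π·0.4745)) = -2.2996 → s = 2.7004

2.7004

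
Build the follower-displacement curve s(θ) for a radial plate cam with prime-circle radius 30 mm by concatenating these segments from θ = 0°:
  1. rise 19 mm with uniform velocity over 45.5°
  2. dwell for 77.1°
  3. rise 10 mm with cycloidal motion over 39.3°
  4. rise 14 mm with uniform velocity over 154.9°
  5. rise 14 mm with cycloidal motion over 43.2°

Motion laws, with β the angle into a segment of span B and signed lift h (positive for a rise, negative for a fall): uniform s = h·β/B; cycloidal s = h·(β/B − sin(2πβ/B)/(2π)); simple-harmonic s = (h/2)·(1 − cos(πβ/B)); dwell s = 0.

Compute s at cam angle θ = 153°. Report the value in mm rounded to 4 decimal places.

seg 1 [0°–45.5°] uniform, h=19: full span → s += 19 → s = 19.0000
seg 2 [45.5°–122.6°] dwell: s stays 19.0000
seg 3 [122.6°–161.9°] cycloidal, h=10: θ=153° here. β=30.4, B=39.3. 10·(0.7735 − sin(2π·0.7735)/(2π)) = 9.3095 → s = 28.3095

28.3095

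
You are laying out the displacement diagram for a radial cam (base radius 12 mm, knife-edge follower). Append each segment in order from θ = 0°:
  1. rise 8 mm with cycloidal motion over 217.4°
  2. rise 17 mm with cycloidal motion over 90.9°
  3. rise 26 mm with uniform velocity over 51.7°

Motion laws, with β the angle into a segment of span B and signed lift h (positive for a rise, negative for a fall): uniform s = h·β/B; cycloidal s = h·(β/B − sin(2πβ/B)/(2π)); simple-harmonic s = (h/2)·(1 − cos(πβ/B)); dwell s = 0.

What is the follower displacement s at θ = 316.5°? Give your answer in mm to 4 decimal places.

seg 1 [0°–217.4°] cycloidal, h=8: full span → s += 8 → s = 8.0000
seg 2 [217.4°–308.3°] cycloidal, h=17: full span → s += 17 → s = 25.0000
seg 3 [308.3°–360°] uniform, h=26: θ=316.5° here. β=8.2, B=51.7. 26·8.2/51.7 = 4.1238 → s = 29.1238

29.1238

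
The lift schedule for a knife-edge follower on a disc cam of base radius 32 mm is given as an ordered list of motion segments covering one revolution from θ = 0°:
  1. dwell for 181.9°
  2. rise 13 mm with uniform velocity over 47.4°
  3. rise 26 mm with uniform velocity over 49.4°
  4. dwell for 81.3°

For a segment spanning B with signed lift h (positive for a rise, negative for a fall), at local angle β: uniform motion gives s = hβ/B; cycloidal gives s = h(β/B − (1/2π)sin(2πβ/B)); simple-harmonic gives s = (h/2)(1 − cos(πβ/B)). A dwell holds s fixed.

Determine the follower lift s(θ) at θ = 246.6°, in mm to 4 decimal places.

seg 1 [0°–181.9°] dwell: s stays 0.0000
seg 2 [181.9°–229.3°] uniform, h=13: full span → s += 13 → s = 13.0000
seg 3 [229.3°–278.7°] uniform, h=26: θ=246.6° here. β=17.3, B=49.4. 26·17.3/49.4 = 9.1053 → s = 22.1053

22.1053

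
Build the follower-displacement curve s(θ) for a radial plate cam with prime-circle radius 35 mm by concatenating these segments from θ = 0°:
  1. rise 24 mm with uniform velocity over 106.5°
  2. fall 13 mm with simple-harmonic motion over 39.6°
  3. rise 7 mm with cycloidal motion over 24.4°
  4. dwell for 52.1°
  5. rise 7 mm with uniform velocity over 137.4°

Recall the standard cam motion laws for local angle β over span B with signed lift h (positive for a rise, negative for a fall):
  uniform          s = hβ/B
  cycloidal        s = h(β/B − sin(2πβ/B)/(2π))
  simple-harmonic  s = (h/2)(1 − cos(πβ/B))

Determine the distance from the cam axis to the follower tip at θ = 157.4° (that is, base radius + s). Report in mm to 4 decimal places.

seg 1 [0°–106.5°] uniform, h=24: full span → s += 24 → s = 24.0000
seg 2 [106.5°–146.1°] simple-harmonic, h=-13: full span → s += -13 → s = 11.0000
seg 3 [146.1°–170.5°] cycloidal, h=7: θ=157.4° here. β=11.3, B=24.4. 7·(0.4631 − sin(2π·0.4631)/(2π)) = 2.9859 → s = 13.9859
radial distance = base radius + s = 35 + 13.9859 = 48.9859

48.9859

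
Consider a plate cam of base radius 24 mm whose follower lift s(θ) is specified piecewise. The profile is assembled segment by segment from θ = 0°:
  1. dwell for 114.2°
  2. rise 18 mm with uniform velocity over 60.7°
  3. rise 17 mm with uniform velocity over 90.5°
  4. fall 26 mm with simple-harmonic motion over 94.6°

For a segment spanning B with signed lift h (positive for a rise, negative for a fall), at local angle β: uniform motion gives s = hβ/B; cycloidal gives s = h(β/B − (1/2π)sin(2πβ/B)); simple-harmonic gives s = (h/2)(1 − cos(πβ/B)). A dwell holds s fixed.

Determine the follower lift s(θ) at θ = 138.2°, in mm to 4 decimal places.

seg 1 [0°–114.2°] dwell: s stays 0.0000
seg 2 [114.2°–174.9°] uniform, h=18: θ=138.2° here. β=24, B=60.7. 18·24/60.7 = 7.1170 → s = 7.1170

7.1170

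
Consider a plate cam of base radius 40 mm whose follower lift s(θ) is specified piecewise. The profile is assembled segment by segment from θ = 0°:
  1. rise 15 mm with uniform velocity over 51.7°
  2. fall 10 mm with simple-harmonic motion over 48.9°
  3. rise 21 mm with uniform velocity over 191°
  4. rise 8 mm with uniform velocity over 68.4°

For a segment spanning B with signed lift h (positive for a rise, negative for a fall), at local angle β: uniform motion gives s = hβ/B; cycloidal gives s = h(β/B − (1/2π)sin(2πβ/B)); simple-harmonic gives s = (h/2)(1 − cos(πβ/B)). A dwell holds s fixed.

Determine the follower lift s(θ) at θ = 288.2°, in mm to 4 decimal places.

seg 1 [0°–51.7°] uniform, h=15: full span → s += 15 → s = 15.0000
seg 2 [51.7°–100.6°] simple-harmonic, h=-10: full span → s += -10 → s = 5.0000
seg 3 [100.6°–291.6°] uniform, h=21: θ=288.2° here. β=187.6, B=191. 21·187.6/191 = 20.6262 → s = 25.6262

25.6262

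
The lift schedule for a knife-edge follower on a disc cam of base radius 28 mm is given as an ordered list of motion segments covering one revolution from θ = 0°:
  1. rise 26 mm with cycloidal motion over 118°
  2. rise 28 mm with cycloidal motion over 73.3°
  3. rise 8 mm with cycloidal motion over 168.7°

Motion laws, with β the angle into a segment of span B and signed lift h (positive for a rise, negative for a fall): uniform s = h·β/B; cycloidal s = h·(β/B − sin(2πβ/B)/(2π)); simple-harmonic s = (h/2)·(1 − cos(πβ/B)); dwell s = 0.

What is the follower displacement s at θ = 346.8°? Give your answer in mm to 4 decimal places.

seg 1 [0°–118°] cycloidal, h=26: full span → s += 26 → s = 26.0000
seg 2 [118°–191.3°] cycloidal, h=28: full span → s += 28 → s = 54.0000
seg 3 [191.3°–360°] cycloidal, h=8: θ=346.8° here. β=155.5, B=168.7. 8·(0.9218 − sin(2π·0.9218)/(2π)) = 7.9751 → s = 61.9751

61.9751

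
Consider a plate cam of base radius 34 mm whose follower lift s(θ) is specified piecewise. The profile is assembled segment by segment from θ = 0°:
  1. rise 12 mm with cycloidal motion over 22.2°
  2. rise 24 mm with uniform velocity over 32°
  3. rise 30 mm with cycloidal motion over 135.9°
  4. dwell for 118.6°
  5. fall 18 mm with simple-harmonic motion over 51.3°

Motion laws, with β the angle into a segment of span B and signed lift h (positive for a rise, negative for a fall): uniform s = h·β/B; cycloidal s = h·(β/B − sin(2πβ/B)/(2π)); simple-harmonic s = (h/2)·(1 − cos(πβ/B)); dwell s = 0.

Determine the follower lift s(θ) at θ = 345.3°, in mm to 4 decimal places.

seg 1 [0°–22.2°] cycloidal, h=12: full span → s += 12 → s = 12.0000
seg 2 [22.2°–54.2°] uniform, h=24: full span → s += 24 → s = 36.0000
seg 3 [54.2°–190.1°] cycloidal, h=30: full span → s += 30 → s = 66.0000
seg 4 [190.1°–308.7°] dwell: s stays 66.0000
seg 5 [308.7°–360°] simple-harmonic, h=-18: θ=345.3° here. β=36.6, B=51.3. -18/2·(1 − cos(π·0.7135)) = -14.5929 → s = 51.4071

51.4071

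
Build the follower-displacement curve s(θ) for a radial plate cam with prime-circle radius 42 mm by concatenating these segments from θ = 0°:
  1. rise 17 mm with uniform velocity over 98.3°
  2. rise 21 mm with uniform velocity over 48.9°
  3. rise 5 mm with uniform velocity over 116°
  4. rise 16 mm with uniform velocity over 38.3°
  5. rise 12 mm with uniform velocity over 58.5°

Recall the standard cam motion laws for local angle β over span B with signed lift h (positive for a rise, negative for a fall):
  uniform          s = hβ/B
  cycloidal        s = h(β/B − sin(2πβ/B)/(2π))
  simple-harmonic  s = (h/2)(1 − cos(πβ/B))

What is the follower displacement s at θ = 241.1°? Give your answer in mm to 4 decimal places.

seg 1 [0°–98.3°] uniform, h=17: full span → s += 17 → s = 17.0000
seg 2 [98.3°–147.2°] uniform, h=21: full span → s += 21 → s = 38.0000
seg 3 [147.2°–263.2°] uniform, h=5: θ=241.1° here. β=93.9, B=116. 5·93.9/116 = 4.0474 → s = 42.0474

42.0474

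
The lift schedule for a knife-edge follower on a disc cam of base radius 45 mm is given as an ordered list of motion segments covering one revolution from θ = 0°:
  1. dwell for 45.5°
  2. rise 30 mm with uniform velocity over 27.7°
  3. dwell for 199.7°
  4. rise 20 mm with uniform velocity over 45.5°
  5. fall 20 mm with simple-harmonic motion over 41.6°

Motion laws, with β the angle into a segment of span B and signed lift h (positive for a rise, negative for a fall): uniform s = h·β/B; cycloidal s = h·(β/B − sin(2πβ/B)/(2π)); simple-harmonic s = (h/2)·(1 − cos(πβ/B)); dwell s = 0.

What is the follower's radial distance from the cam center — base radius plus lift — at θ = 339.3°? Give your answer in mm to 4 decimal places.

seg 1 [0°–45.5°] dwell: s stays 0.0000
seg 2 [45.5°–73.2°] uniform, h=30: full span → s += 30 → s = 30.0000
seg 3 [73.2°–272.9°] dwell: s stays 30.0000
seg 4 [272.9°–318.4°] uniform, h=20: full span → s += 20 → s = 50.0000
seg 5 [318.4°–360°] simple-harmonic, h=-20: θ=339.3° here. β=20.9, B=41.6. -20/2·(1 − cos(π·0.5024)) = -10.0755 → s = 39.9245
radial distance = base radius + s = 45 + 39.9245 = 84.9245

84.9245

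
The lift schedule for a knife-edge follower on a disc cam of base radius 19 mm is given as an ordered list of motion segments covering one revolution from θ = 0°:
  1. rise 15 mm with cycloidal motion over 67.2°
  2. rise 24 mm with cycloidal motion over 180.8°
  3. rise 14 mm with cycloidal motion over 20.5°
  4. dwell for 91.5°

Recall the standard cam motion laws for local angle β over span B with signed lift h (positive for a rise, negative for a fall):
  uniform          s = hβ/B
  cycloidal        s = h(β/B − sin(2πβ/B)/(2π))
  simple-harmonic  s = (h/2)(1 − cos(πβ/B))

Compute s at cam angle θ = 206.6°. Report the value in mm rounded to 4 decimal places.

seg 1 [0°–67.2°] cycloidal, h=15: full span → s += 15 → s = 15.0000
seg 2 [67.2°–248°] cycloidal, h=24: θ=206.6° here. β=139.4, B=180.8. 24·(0.7710 − sin(2π·0.7710)/(2π)) = 22.2909 → s = 37.2909

37.2909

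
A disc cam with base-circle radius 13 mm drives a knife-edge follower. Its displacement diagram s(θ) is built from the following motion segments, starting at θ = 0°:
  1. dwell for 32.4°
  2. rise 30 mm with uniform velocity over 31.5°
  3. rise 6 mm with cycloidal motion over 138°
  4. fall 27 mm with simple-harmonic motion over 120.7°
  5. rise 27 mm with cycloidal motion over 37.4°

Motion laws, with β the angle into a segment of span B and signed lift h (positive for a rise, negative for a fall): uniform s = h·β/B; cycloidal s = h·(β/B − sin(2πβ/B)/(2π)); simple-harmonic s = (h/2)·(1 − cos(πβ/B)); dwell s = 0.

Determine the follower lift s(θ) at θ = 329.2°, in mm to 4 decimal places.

seg 1 [0°–32.4°] dwell: s stays 0.0000
seg 2 [32.4°–63.9°] uniform, h=30: full span → s += 30 → s = 30.0000
seg 3 [63.9°–201.9°] cycloidal, h=6: full span → s += 6 → s = 36.0000
seg 4 [201.9°–322.6°] simple-harmonic, h=-27: full span → s += -27 → s = 9.0000
seg 5 [322.6°–360°] cycloidal, h=27: θ=329.2° here. β=6.6, B=37.4. 27·(0.1765 − sin(2π·0.1765)/(2π)) = 0.9180 → s = 9.9180

9.9180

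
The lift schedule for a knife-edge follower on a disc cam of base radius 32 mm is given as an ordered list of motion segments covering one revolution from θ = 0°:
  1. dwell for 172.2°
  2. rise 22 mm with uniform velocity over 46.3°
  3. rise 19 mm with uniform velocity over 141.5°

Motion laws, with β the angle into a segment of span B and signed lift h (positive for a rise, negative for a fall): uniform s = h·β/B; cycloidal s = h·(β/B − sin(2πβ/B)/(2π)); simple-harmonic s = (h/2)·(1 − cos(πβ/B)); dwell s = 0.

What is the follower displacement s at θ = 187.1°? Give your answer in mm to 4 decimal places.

seg 1 [0°–172.2°] dwell: s stays 0.0000
seg 2 [172.2°–218.5°] uniform, h=22: θ=187.1° here. β=14.9, B=46.3. 22·14.9/46.3 = 7.0799 → s = 7.0799

7.0799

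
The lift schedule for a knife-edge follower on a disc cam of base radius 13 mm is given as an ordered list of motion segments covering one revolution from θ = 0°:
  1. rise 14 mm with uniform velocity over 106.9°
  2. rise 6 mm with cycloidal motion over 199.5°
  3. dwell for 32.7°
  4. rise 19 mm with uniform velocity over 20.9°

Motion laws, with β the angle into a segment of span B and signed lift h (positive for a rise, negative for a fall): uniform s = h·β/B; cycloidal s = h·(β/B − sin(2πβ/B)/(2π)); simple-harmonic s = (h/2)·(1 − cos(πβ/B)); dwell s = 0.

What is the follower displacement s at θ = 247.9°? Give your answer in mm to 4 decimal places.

seg 1 [0°–106.9°] uniform, h=14: full span → s += 14 → s = 14.0000
seg 2 [106.9°–306.4°] cycloidal, h=6: θ=247.9° here. β=141, B=199.5. 6·(0.7068 − sin(2π·0.7068)/(2π)) = 5.1605 → s = 19.1605

19.1605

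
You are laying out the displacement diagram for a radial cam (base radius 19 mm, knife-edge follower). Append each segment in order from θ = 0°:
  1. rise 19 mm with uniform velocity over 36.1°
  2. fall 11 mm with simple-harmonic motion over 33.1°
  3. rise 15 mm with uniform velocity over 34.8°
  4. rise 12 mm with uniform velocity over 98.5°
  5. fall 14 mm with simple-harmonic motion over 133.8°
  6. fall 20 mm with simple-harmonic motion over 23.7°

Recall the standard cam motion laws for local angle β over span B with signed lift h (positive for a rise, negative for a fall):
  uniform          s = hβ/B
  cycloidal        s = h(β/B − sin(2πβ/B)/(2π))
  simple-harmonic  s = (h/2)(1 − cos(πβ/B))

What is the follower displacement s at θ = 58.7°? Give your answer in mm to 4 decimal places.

seg 1 [0°–36.1°] uniform, h=19: full span → s += 19 → s = 19.0000
seg 2 [36.1°–69.2°] simple-harmonic, h=-11: θ=58.7° here. β=22.6, B=33.1. -11/2·(1 − cos(π·0.6828)) = -8.4875 → s = 10.5125

10.5125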